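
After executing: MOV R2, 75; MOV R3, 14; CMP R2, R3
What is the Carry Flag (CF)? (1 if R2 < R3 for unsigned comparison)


Register state trace:
  MOV R2, 75  → R2 = 75
  MOV R3, 14  → R3 = 14
  CMP R2, R3  → unsigned 75 - 14: no borrow
  75 >= 14, so CF = 0
CF = 0

0


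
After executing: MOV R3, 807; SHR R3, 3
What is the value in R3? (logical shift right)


Register state trace:
  MOV R3, 807  → R3 = 807
  SHR R3, 3  → R3 = 807 >> 3 = 807 // 2^3 = 100
Final: R3 = 100

100


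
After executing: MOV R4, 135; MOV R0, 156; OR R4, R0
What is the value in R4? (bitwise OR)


Register state trace:
  MOV R4, 135  → R4 = 135 (0b10000111)
  MOV R0, 156  → R0 = 156 (0b10011100)
  OR R4, R0   → R4 = 135 OR 156 = 159 (0b10011111)
Final: R4 = 159

159


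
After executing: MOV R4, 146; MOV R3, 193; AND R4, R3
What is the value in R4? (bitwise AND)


Register state trace:
  MOV R4, 146  → R4 = 146 (0b10010010)
  MOV R3, 193  → R3 = 193 (0b11000001)
  AND R4, R3  → R4 = 146 AND 193 = 128 (0b10000000)
Final: R4 = 128

128


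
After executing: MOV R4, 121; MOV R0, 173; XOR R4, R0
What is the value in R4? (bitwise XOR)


Register state trace:
  MOV R4, 121  → R4 = 121 (0b01111001)
  MOV R0, 173  → R0 = 173 (0b10101101)
  XOR R4, R0  → R4 = 121 XOR 173 = 212 (0b11010100)
Final: R4 = 212

212


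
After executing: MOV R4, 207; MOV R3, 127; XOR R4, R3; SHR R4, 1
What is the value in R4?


Register state trace:
  MOV R4, 207  → R4 = 207 (0b11001111)
  MOV R3, 127  → R3 = 127 (0b01111111)
  XOR R4, R3  → R4 = 207 XOR 127 = 176 (0b10110000)
  SHR R4, 1  → R4 = 176 >> 1 = 88
Final: R4 = 88

88


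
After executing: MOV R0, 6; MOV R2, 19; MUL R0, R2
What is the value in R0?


Register state trace:
  MOV R0, 6  → R0 = 6
  MOV R2, 19  → R2 = 19
  MUL R0, R2  → R0 = 6 * 19 = 114
Final: R0 = 114

114


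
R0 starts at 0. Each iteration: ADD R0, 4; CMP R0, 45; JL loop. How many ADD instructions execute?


Loop trace (R0 starts at 0, target 45, step 4):
  ADD #1: R0 = 0 + 4 = 4  → 4 < 45, loop
  ADD #2: R0 = 4 + 4 = 8  → 8 < 45, loop
  ADD #3: R0 = 8 + 4 = 12  → 12 < 45, loop
  ADD #4: R0 = 12 + 4 = 16  → 16 < 45, loop
  ADD #5: R0 = 16 + 4 = 20  → 20 < 45, loop
  ADD #6: R0 = 20 + 4 = 24  → 24 < 45, loop
  ADD #7: R0 = 24 + 4 = 28  → 28 < 45, loop
  ADD #8: R0 = 28 + 4 = 32  → 32 < 45, loop
  ADD #9: R0 = 32 + 4 = 36  → 36 < 45, loop
  ADD #10: R0 = 36 + 4 = 40  → 40 < 45, loop
  ADD #11: R0 = 40 + 4 = 44  → 44 < 45, loop
  ADD #12: R0 = 44 + 4 = 48  → 48 >= 45, exit
Total ADD instructions: 12

12


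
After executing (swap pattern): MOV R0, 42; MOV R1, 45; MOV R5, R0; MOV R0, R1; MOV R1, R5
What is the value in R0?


Register state trace (swap pattern):
  MOV R0, 42  → R0 = 42
  MOV R1, 45  → R1 = 45
  MOV R5, R0  → R5 = 42  (save R0)
  MOV R0, R1  → R0 = 45  (R0 gets R1's value)
  MOV R1, R5  → R1 = 42  (R1 gets saved value)
Final: R0 = 45

45


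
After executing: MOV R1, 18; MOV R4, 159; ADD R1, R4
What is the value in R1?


Register state trace:
  MOV R1, 18  → R1 = 18
  MOV R4, 159  → R4 = 159
  ADD R1, R4  → R1 = 18 + 159 = 177
Final: R1 = 177

177


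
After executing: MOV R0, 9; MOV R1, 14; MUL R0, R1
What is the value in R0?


Register state trace:
  MOV R0, 9  → R0 = 9
  MOV R1, 14  → R1 = 14
  MUL R0, R1  → R0 = 9 * 14 = 126
Final: R0 = 126

126


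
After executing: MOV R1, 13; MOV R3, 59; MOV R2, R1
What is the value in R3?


Register state trace:
  MOV R1, 13  → R1 = 13
  MOV R3, 59  → R3 = 59
  MOV R2, R1  → R2 = 13
Final: R3 = 59

59


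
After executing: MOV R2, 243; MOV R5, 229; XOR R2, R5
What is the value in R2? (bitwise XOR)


Register state trace:
  MOV R2, 243  → R2 = 243 (0b11110011)
  MOV R5, 229  → R5 = 229 (0b11100101)
  XOR R2, R5  → R2 = 243 XOR 229 = 22 (0b00010110)
Final: R2 = 22

22


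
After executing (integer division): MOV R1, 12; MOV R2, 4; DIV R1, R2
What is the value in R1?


Register state trace:
  MOV R1, 12  → R1 = 12
  MOV R2, 4  → R2 = 4
  DIV R1, R2  → R1 = 12 // 4 = 3
Final: R1 = 3

3


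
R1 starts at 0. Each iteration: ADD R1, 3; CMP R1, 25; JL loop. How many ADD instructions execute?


Loop trace (R1 starts at 0, target 25, step 3):
  ADD #1: R1 = 0 + 3 = 3  → 3 < 25, loop
  ADD #2: R1 = 3 + 3 = 6  → 6 < 25, loop
  ADD #3: R1 = 6 + 3 = 9  → 9 < 25, loop
  ADD #4: R1 = 9 + 3 = 12  → 12 < 25, loop
  ADD #5: R1 = 12 + 3 = 15  → 15 < 25, loop
  ADD #6: R1 = 15 + 3 = 18  → 18 < 25, loop
  ADD #7: R1 = 18 + 3 = 21  → 21 < 25, loop
  ADD #8: R1 = 21 + 3 = 24  → 24 < 25, loop
  ADD #9: R1 = 24 + 3 = 27  → 27 >= 25, exit
Total ADD instructions: 9

9


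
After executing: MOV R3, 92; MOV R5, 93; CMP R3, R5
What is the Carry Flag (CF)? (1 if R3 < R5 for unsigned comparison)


Register state trace:
  MOV R3, 92  → R3 = 92
  MOV R5, 93  → R5 = 93
  CMP R3, R5  → unsigned 92 - 93: borrow occurs
  92 < 93, so CF = 1
CF = 1

1


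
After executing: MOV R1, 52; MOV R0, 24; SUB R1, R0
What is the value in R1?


Register state trace:
  MOV R1, 52  → R1 = 52
  MOV R0, 24  → R0 = 24
  SUB R1, R0  → R1 = 52 - 24 = 28
Final: R1 = 28

28


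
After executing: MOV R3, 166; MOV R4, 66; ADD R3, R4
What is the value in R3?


Register state trace:
  MOV R3, 166  → R3 = 166
  MOV R4, 66  → R4 = 66
  ADD R3, R4  → R3 = 166 + 66 = 232
Final: R3 = 232

232


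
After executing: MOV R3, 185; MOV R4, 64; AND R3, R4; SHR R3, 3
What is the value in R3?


Register state trace:
  MOV R3, 185  → R3 = 185 (0b10111001)
  MOV R4, 64  → R4 = 64 (0b01000000)
  AND R3, R4  → R3 = 185 AND 64 = 0 (0b00000000)
  SHR R3, 3  → R3 = 0 >> 3 = 0
Final: R3 = 0

0


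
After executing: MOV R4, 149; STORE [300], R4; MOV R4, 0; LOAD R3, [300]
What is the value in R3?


Register and memory trace:
  MOV R4, 149  → R4 = 149
  STORE [300], R4  → mem[300] = 149
  MOV R4, 0  → R4 = 0
  LOAD R3, [300]  → R3 = mem[300] = 149
Final: R3 = 149

149


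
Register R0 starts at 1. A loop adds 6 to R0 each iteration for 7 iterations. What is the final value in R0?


Starting value: R0 = 1
  Iter 1: R0 = 1 + 6 = 7
  Iter 2: R0 = 7 + 6 = 13
  Iter 3: R0 = 13 + 6 = 19
  Iter 4: R0 = 19 + 6 = 25
  Iter 5: R0 = 25 + 6 = 31
  Iter 6: R0 = 31 + 6 = 37
  Iter 7: R0 = 37 + 6 = 43
Final: R0 = 43

43


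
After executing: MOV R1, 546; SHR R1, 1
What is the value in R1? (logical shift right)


Register state trace:
  MOV R1, 546  → R1 = 546
  SHR R1, 1  → R1 = 546 >> 1 = 546 // 2^1 = 273
Final: R1 = 273

273


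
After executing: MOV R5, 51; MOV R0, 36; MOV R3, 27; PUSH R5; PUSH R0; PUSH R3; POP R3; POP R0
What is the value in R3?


Stack trace (top is rightmost):
  MOV R5, 51  → R5 = 51
  MOV R0, 36  → R0 = 36
  MOV R3, 27  → R3 = 27
  PUSH R5  → stack: [51]
  PUSH R0  → stack: [51, 36]
  PUSH R3  → stack: [51, 36, 27]
  POP R3  → R3 = 27, stack: [51, 36]
  POP R0  → R0 = 36, stack: [51]
Final: R3 = 27

27


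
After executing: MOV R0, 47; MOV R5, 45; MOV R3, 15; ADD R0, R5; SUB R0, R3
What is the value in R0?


Register state trace:
  MOV R0, 47  → R0 = 47
  MOV R5, 45  → R5 = 45
  MOV R3, 15  → R3 = 15
  ADD R0, R5  → R0 = 47 + 45 = 92
  SUB R0, R3  → R0 = 92 - 15 = 77
Final: R0 = 77

77


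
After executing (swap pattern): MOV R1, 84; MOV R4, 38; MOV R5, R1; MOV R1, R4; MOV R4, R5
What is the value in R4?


Register state trace (swap pattern):
  MOV R1, 84  → R1 = 84
  MOV R4, 38  → R4 = 38
  MOV R5, R1  → R5 = 84  (save R1)
  MOV R1, R4  → R1 = 38  (R1 gets R4's value)
  MOV R4, R5  → R4 = 84  (R4 gets saved value)
Final: R4 = 84

84


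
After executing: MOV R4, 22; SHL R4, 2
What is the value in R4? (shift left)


Register state trace:
  MOV R4, 22  → R4 = 22
  SHL R4, 2  → R4 = 22 << 2 = 22 * 2^2 = 88
Final: R4 = 88

88


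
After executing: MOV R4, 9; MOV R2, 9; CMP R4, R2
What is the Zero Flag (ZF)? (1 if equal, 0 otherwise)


Register state trace:
  MOV R4, 9  → R4 = 9
  MOV R2, 9  → R2 = 9
  CMP R4, R2  → computes 9 - 9 = 0
  Result is zero, so values are equal
ZF = 1

1


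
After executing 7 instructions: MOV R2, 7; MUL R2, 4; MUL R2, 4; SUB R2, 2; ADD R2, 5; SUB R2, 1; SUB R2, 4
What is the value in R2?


Register state trace:
  MOV R2, 7  → R2 = 7
  MUL R2, 4  → R2 = 7 * 4 = 28
  MUL R2, 4  → R2 = 28 * 4 = 112
  SUB R2, 2  → R2 = 112 - 2 = 110
  ADD R2, 5  → R2 = 110 + 5 = 115
  SUB R2, 1  → R2 = 115 - 1 = 114
  SUB R2, 4  → R2 = 114 - 4 = 110
Final: R2 = 110

110


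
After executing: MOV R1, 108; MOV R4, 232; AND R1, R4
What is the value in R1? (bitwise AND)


Register state trace:
  MOV R1, 108  → R1 = 108 (0b01101100)
  MOV R4, 232  → R4 = 232 (0b11101000)
  AND R1, R4  → R1 = 108 AND 232 = 104 (0b01101000)
Final: R1 = 104

104


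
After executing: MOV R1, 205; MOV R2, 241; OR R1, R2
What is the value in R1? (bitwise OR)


Register state trace:
  MOV R1, 205  → R1 = 205 (0b11001101)
  MOV R2, 241  → R2 = 241 (0b11110001)
  OR R1, R2   → R1 = 205 OR 241 = 253 (0b11111101)
Final: R1 = 253

253


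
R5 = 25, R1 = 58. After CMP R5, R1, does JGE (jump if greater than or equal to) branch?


Trace:
  R5 = 25, R1 = 58
  CMP R5, R1  → compares 25 vs 58
  JGE checks: is 25 greater than or equal to 58?
  25 < 58, so condition is false
Branch taken: No

No


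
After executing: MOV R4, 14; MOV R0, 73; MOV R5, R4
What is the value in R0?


Register state trace:
  MOV R4, 14  → R4 = 14
  MOV R0, 73  → R0 = 73
  MOV R5, R4  → R5 = 14
Final: R0 = 73

73


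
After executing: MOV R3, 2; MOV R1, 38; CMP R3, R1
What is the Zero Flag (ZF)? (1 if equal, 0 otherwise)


Register state trace:
  MOV R3, 2  → R3 = 2
  MOV R1, 38  → R1 = 38
  CMP R3, R1  → computes 2 - 38 = -36
  Result is nonzero, so values are not equal
ZF = 0

0


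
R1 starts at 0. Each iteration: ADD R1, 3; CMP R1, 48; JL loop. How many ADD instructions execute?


Loop trace (R1 starts at 0, target 48, step 3):
  ADD #1: R1 = 0 + 3 = 3  → 3 < 48, loop
  ADD #2: R1 = 3 + 3 = 6  → 6 < 48, loop
  ADD #3: R1 = 6 + 3 = 9  → 9 < 48, loop
  ADD #4: R1 = 9 + 3 = 12  → 12 < 48, loop
  ADD #5: R1 = 12 + 3 = 15  → 15 < 48, loop
  ADD #6: R1 = 15 + 3 = 18  → 18 < 48, loop
  ADD #7: R1 = 18 + 3 = 21  → 21 < 48, loop
  ADD #8: R1 = 21 + 3 = 24  → 24 < 48, loop
  ADD #9: R1 = 24 + 3 = 27  → 27 < 48, loop
  ADD #10: R1 = 27 + 3 = 30  → 30 < 48, loop
  ADD #11: R1 = 30 + 3 = 33  → 33 < 48, loop
  ADD #12: R1 = 33 + 3 = 36  → 36 < 48, loop
  ADD #13: R1 = 36 + 3 = 39  → 39 < 48, loop
  ADD #14: R1 = 39 + 3 = 42  → 42 < 48, loop
  ADD #15: R1 = 42 + 3 = 45  → 45 < 48, loop
  ADD #16: R1 = 45 + 3 = 48  → 48 >= 48, exit
Total ADD instructions: 16

16


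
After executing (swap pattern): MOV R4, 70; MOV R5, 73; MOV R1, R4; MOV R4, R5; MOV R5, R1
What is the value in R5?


Register state trace (swap pattern):
  MOV R4, 70  → R4 = 70
  MOV R5, 73  → R5 = 73
  MOV R1, R4  → R1 = 70  (save R4)
  MOV R4, R5  → R4 = 73  (R4 gets R5's value)
  MOV R5, R1  → R5 = 70  (R5 gets saved value)
Final: R5 = 70

70


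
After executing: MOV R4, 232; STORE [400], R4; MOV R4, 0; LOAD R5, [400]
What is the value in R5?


Register and memory trace:
  MOV R4, 232  → R4 = 232
  STORE [400], R4  → mem[400] = 232
  MOV R4, 0  → R4 = 0
  LOAD R5, [400]  → R5 = mem[400] = 232
Final: R5 = 232

232


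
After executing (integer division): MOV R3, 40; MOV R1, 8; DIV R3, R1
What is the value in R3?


Register state trace:
  MOV R3, 40  → R3 = 40
  MOV R1, 8  → R1 = 8
  DIV R3, R1  → R3 = 40 // 8 = 5
Final: R3 = 5

5


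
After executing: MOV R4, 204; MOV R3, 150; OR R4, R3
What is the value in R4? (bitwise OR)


Register state trace:
  MOV R4, 204  → R4 = 204 (0b11001100)
  MOV R3, 150  → R3 = 150 (0b10010110)
  OR R4, R3   → R4 = 204 OR 150 = 222 (0b11011110)
Final: R4 = 222

222


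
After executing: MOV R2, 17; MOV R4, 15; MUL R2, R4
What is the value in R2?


Register state trace:
  MOV R2, 17  → R2 = 17
  MOV R4, 15  → R4 = 15
  MUL R2, R4  → R2 = 17 * 15 = 255
Final: R2 = 255

255


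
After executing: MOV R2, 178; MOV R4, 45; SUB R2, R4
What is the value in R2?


Register state trace:
  MOV R2, 178  → R2 = 178
  MOV R4, 45  → R4 = 45
  SUB R2, R4  → R2 = 178 - 45 = 133
Final: R2 = 133

133


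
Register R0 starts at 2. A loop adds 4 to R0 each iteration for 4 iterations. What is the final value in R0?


Starting value: R0 = 2
  Iter 1: R0 = 2 + 4 = 6
  Iter 2: R0 = 6 + 4 = 10
  Iter 3: R0 = 10 + 4 = 14
  Iter 4: R0 = 14 + 4 = 18
Final: R0 = 18

18


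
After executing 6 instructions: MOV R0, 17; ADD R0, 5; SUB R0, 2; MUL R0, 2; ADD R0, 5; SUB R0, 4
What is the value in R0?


Register state trace:
  MOV R0, 17  → R0 = 17
  ADD R0, 5  → R0 = 17 + 5 = 22
  SUB R0, 2  → R0 = 22 - 2 = 20
  MUL R0, 2  → R0 = 20 * 2 = 40
  ADD R0, 5  → R0 = 40 + 5 = 45
  SUB R0, 4  → R0 = 45 - 4 = 41
Final: R0 = 41

41


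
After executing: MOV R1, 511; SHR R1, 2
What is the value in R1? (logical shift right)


Register state trace:
  MOV R1, 511  → R1 = 511
  SHR R1, 2  → R1 = 511 >> 2 = 511 // 2^2 = 127
Final: R1 = 127

127


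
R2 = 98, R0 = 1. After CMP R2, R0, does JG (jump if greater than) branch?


Trace:
  R2 = 98, R0 = 1
  CMP R2, R0  → compares 98 vs 1
  JG checks: is 98 greater than 1?
  98 > 1, so condition is true
Branch taken: Yes

Yes


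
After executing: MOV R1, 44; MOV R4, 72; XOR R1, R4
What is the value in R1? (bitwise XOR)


Register state trace:
  MOV R1, 44  → R1 = 44 (0b00101100)
  MOV R4, 72  → R4 = 72 (0b01001000)
  XOR R1, R4  → R1 = 44 XOR 72 = 100 (0b01100100)
Final: R1 = 100

100


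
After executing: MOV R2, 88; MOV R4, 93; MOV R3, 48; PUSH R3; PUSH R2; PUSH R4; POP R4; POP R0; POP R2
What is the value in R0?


Stack trace (top is rightmost):
  MOV R2, 88  → R2 = 88
  MOV R4, 93  → R4 = 93
  MOV R3, 48  → R3 = 48
  PUSH R3  → stack: [48]
  PUSH R2  → stack: [48, 88]
  PUSH R4  → stack: [48, 88, 93]
  POP R4  → R4 = 93, stack: [48, 88]
  POP R0  → R0 = 88, stack: [48]
  POP R2  → R2 = 48, stack: []
Final: R0 = 88

88


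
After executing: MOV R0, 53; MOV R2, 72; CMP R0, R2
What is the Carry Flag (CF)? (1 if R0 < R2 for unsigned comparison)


Register state trace:
  MOV R0, 53  → R0 = 53
  MOV R2, 72  → R2 = 72
  CMP R0, R2  → unsigned 53 - 72: borrow occurs
  53 < 72, so CF = 1
CF = 1

1


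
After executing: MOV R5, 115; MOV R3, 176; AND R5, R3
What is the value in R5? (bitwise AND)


Register state trace:
  MOV R5, 115  → R5 = 115 (0b01110011)
  MOV R3, 176  → R3 = 176 (0b10110000)
  AND R5, R3  → R5 = 115 AND 176 = 48 (0b00110000)
Final: R5 = 48

48


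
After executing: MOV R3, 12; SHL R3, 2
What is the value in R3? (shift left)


Register state trace:
  MOV R3, 12  → R3 = 12
  SHL R3, 2  → R3 = 12 << 2 = 12 * 2^2 = 48
Final: R3 = 48

48


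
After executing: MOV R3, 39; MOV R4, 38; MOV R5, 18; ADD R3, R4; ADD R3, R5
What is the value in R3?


Register state trace:
  MOV R3, 39  → R3 = 39
  MOV R4, 38  → R4 = 38
  MOV R5, 18  → R5 = 18
  ADD R3, R4  → R3 = 39 + 38 = 77
  ADD R3, R5  → R3 = 77 + 18 = 95
Final: R3 = 95

95


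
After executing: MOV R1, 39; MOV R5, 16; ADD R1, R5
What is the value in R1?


Register state trace:
  MOV R1, 39  → R1 = 39
  MOV R5, 16  → R5 = 16
  ADD R1, R5  → R1 = 39 + 16 = 55
Final: R1 = 55

55


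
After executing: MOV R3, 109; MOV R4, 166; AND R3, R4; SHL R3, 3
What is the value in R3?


Register state trace:
  MOV R3, 109  → R3 = 109 (0b01101101)
  MOV R4, 166  → R4 = 166 (0b10100110)
  AND R3, R4  → R3 = 109 AND 166 = 36 (0b00100100)
  SHL R3, 3  → R3 = 36 << 3 = 288
Final: R3 = 288

288


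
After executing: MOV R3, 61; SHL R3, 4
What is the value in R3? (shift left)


Register state trace:
  MOV R3, 61  → R3 = 61
  SHL R3, 4  → R3 = 61 << 4 = 61 * 2^4 = 976
Final: R3 = 976

976


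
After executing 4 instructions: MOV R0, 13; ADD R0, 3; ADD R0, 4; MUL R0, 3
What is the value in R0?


Register state trace:
  MOV R0, 13  → R0 = 13
  ADD R0, 3  → R0 = 13 + 3 = 16
  ADD R0, 4  → R0 = 16 + 4 = 20
  MUL R0, 3  → R0 = 20 * 3 = 60
Final: R0 = 60

60


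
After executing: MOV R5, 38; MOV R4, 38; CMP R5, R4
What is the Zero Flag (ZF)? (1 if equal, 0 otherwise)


Register state trace:
  MOV R5, 38  → R5 = 38
  MOV R4, 38  → R4 = 38
  CMP R5, R4  → computes 38 - 38 = 0
  Result is zero, so values are equal
ZF = 1

1


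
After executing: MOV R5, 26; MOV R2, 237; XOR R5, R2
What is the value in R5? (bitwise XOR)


Register state trace:
  MOV R5, 26  → R5 = 26 (0b00011010)
  MOV R2, 237  → R2 = 237 (0b11101101)
  XOR R5, R2  → R5 = 26 XOR 237 = 247 (0b11110111)
Final: R5 = 247

247


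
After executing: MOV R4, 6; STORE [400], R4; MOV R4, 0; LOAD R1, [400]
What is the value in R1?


Register and memory trace:
  MOV R4, 6  → R4 = 6
  STORE [400], R4  → mem[400] = 6
  MOV R4, 0  → R4 = 0
  LOAD R1, [400]  → R1 = mem[400] = 6
Final: R1 = 6

6


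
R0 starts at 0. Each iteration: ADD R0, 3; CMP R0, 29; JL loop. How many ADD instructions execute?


Loop trace (R0 starts at 0, target 29, step 3):
  ADD #1: R0 = 0 + 3 = 3  → 3 < 29, loop
  ADD #2: R0 = 3 + 3 = 6  → 6 < 29, loop
  ADD #3: R0 = 6 + 3 = 9  → 9 < 29, loop
  ADD #4: R0 = 9 + 3 = 12  → 12 < 29, loop
  ADD #5: R0 = 12 + 3 = 15  → 15 < 29, loop
  ADD #6: R0 = 15 + 3 = 18  → 18 < 29, loop
  ADD #7: R0 = 18 + 3 = 21  → 21 < 29, loop
  ADD #8: R0 = 21 + 3 = 24  → 24 < 29, loop
  ADD #9: R0 = 24 + 3 = 27  → 27 < 29, loop
  ADD #10: R0 = 27 + 3 = 30  → 30 >= 29, exit
Total ADD instructions: 10

10


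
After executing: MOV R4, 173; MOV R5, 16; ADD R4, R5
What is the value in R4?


Register state trace:
  MOV R4, 173  → R4 = 173
  MOV R5, 16  → R5 = 16
  ADD R4, R5  → R4 = 173 + 16 = 189
Final: R4 = 189

189


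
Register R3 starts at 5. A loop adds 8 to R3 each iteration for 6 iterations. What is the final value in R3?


Starting value: R3 = 5
  Iter 1: R3 = 5 + 8 = 13
  Iter 2: R3 = 13 + 8 = 21
  Iter 3: R3 = 21 + 8 = 29
  Iter 4: R3 = 29 + 8 = 37
  Iter 5: R3 = 37 + 8 = 45
  Iter 6: R3 = 45 + 8 = 53
Final: R3 = 53

53


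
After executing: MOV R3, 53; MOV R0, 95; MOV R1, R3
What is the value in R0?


Register state trace:
  MOV R3, 53  → R3 = 53
  MOV R0, 95  → R0 = 95
  MOV R1, R3  → R1 = 53
Final: R0 = 95

95


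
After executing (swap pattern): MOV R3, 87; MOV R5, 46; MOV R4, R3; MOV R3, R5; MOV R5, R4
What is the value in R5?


Register state trace (swap pattern):
  MOV R3, 87  → R3 = 87
  MOV R5, 46  → R5 = 46
  MOV R4, R3  → R4 = 87  (save R3)
  MOV R3, R5  → R3 = 46  (R3 gets R5's value)
  MOV R5, R4  → R5 = 87  (R5 gets saved value)
Final: R5 = 87

87


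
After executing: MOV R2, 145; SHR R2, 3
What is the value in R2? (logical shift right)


Register state trace:
  MOV R2, 145  → R2 = 145
  SHR R2, 3  → R2 = 145 >> 3 = 145 // 2^3 = 18
Final: R2 = 18

18


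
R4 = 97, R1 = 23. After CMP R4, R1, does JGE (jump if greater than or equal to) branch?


Trace:
  R4 = 97, R1 = 23
  CMP R4, R1  → compares 97 vs 23
  JGE checks: is 97 greater than or equal to 23?
  97 > 23, so condition is true
Branch taken: Yes

Yes


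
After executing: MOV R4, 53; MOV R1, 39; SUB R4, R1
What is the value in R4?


Register state trace:
  MOV R4, 53  → R4 = 53
  MOV R1, 39  → R1 = 39
  SUB R4, R1  → R4 = 53 - 39 = 14
Final: R4 = 14

14


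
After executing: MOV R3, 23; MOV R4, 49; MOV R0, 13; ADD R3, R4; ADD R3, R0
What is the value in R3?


Register state trace:
  MOV R3, 23  → R3 = 23
  MOV R4, 49  → R4 = 49
  MOV R0, 13  → R0 = 13
  ADD R3, R4  → R3 = 23 + 49 = 72
  ADD R3, R0  → R3 = 72 + 13 = 85
Final: R3 = 85

85


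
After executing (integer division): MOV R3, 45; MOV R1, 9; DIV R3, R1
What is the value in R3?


Register state trace:
  MOV R3, 45  → R3 = 45
  MOV R1, 9  → R1 = 9
  DIV R3, R1  → R3 = 45 // 9 = 5
Final: R3 = 5

5


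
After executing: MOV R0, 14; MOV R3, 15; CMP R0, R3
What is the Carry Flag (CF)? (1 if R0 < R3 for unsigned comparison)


Register state trace:
  MOV R0, 14  → R0 = 14
  MOV R3, 15  → R3 = 15
  CMP R0, R3  → unsigned 14 - 15: borrow occurs
  14 < 15, so CF = 1
CF = 1

1


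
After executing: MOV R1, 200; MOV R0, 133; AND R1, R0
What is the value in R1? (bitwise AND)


Register state trace:
  MOV R1, 200  → R1 = 200 (0b11001000)
  MOV R0, 133  → R0 = 133 (0b10000101)
  AND R1, R0  → R1 = 200 AND 133 = 128 (0b10000000)
Final: R1 = 128

128


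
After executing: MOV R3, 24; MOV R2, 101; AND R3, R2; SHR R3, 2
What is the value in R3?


Register state trace:
  MOV R3, 24  → R3 = 24 (0b00011000)
  MOV R2, 101  → R2 = 101 (0b01100101)
  AND R3, R2  → R3 = 24 AND 101 = 0 (0b00000000)
  SHR R3, 2  → R3 = 0 >> 2 = 0
Final: R3 = 0

0


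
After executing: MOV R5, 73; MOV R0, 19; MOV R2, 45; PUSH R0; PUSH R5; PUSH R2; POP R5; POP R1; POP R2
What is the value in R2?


Stack trace (top is rightmost):
  MOV R5, 73  → R5 = 73
  MOV R0, 19  → R0 = 19
  MOV R2, 45  → R2 = 45
  PUSH R0  → stack: [19]
  PUSH R5  → stack: [19, 73]
  PUSH R2  → stack: [19, 73, 45]
  POP R5  → R5 = 45, stack: [19, 73]
  POP R1  → R1 = 73, stack: [19]
  POP R2  → R2 = 19, stack: []
Final: R2 = 19

19


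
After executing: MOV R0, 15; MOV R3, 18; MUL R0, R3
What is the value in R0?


Register state trace:
  MOV R0, 15  → R0 = 15
  MOV R3, 18  → R3 = 18
  MUL R0, R3  → R0 = 15 * 18 = 270
Final: R0 = 270

270


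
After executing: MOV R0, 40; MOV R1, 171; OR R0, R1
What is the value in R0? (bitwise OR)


Register state trace:
  MOV R0, 40  → R0 = 40 (0b00101000)
  MOV R1, 171  → R1 = 171 (0b10101011)
  OR R0, R1   → R0 = 40 OR 171 = 171 (0b10101011)
Final: R0 = 171

171


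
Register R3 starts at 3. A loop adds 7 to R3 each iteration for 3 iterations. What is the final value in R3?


Starting value: R3 = 3
  Iter 1: R3 = 3 + 7 = 10
  Iter 2: R3 = 10 + 7 = 17
  Iter 3: R3 = 17 + 7 = 24
Final: R3 = 24

24


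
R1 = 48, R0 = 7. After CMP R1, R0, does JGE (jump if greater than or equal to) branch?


Trace:
  R1 = 48, R0 = 7
  CMP R1, R0  → compares 48 vs 7
  JGE checks: is 48 greater than or equal to 7?
  48 > 7, so condition is true
Branch taken: Yes

Yes


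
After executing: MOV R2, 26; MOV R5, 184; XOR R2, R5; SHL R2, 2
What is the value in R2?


Register state trace:
  MOV R2, 26  → R2 = 26 (0b00011010)
  MOV R5, 184  → R5 = 184 (0b10111000)
  XOR R2, R5  → R2 = 26 XOR 184 = 162 (0b10100010)
  SHL R2, 2  → R2 = 162 << 2 = 648
Final: R2 = 648

648


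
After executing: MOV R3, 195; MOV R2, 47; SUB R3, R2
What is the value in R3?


Register state trace:
  MOV R3, 195  → R3 = 195
  MOV R2, 47  → R2 = 47
  SUB R3, R2  → R3 = 195 - 47 = 148
Final: R3 = 148

148


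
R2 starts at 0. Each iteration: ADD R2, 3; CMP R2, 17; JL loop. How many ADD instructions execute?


Loop trace (R2 starts at 0, target 17, step 3):
  ADD #1: R2 = 0 + 3 = 3  → 3 < 17, loop
  ADD #2: R2 = 3 + 3 = 6  → 6 < 17, loop
  ADD #3: R2 = 6 + 3 = 9  → 9 < 17, loop
  ADD #4: R2 = 9 + 3 = 12  → 12 < 17, loop
  ADD #5: R2 = 12 + 3 = 15  → 15 < 17, loop
  ADD #6: R2 = 15 + 3 = 18  → 18 >= 17, exit
Total ADD instructions: 6

6


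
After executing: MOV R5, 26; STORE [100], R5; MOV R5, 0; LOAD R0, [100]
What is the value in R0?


Register and memory trace:
  MOV R5, 26  → R5 = 26
  STORE [100], R5  → mem[100] = 26
  MOV R5, 0  → R5 = 0
  LOAD R0, [100]  → R0 = mem[100] = 26
Final: R0 = 26

26


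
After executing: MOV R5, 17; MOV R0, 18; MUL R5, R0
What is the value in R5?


Register state trace:
  MOV R5, 17  → R5 = 17
  MOV R0, 18  → R0 = 18
  MUL R5, R0  → R5 = 17 * 18 = 306
Final: R5 = 306

306


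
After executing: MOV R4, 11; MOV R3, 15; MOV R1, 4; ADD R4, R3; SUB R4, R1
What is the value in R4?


Register state trace:
  MOV R4, 11  → R4 = 11
  MOV R3, 15  → R3 = 15
  MOV R1, 4  → R1 = 4
  ADD R4, R3  → R4 = 11 + 15 = 26
  SUB R4, R1  → R4 = 26 - 4 = 22
Final: R4 = 22

22


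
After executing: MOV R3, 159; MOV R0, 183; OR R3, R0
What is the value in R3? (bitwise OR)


Register state trace:
  MOV R3, 159  → R3 = 159 (0b10011111)
  MOV R0, 183  → R0 = 183 (0b10110111)
  OR R3, R0   → R3 = 159 OR 183 = 191 (0b10111111)
Final: R3 = 191

191


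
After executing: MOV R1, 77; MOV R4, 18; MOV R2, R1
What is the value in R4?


Register state trace:
  MOV R1, 77  → R1 = 77
  MOV R4, 18  → R4 = 18
  MOV R2, R1  → R2 = 77
Final: R4 = 18

18


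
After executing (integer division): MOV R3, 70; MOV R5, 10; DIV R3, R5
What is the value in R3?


Register state trace:
  MOV R3, 70  → R3 = 70
  MOV R5, 10  → R5 = 10
  DIV R3, R5  → R3 = 70 // 10 = 7
Final: R3 = 7

7


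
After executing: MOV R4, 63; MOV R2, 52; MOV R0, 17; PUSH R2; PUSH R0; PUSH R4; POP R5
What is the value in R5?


Stack trace (top is rightmost):
  MOV R4, 63  → R4 = 63
  MOV R2, 52  → R2 = 52
  MOV R0, 17  → R0 = 17
  PUSH R2  → stack: [52]
  PUSH R0  → stack: [52, 17]
  PUSH R4  → stack: [52, 17, 63]
  POP R5  → R5 = 63, stack: [52, 17]
Final: R5 = 63

63


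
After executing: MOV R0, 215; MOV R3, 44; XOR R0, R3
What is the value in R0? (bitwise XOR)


Register state trace:
  MOV R0, 215  → R0 = 215 (0b11010111)
  MOV R3, 44  → R3 = 44 (0b00101100)
  XOR R0, R3  → R0 = 215 XOR 44 = 251 (0b11111011)
Final: R0 = 251

251


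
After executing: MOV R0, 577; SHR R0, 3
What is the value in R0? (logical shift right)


Register state trace:
  MOV R0, 577  → R0 = 577
  SHR R0, 3  → R0 = 577 >> 3 = 577 // 2^3 = 72
Final: R0 = 72

72


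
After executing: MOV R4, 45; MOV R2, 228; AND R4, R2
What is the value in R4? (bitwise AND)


Register state trace:
  MOV R4, 45  → R4 = 45 (0b00101101)
  MOV R2, 228  → R2 = 228 (0b11100100)
  AND R4, R2  → R4 = 45 AND 228 = 36 (0b00100100)
Final: R4 = 36

36


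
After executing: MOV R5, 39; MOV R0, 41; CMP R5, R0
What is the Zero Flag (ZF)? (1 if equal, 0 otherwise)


Register state trace:
  MOV R5, 39  → R5 = 39
  MOV R0, 41  → R0 = 41
  CMP R5, R0  → computes 39 - 41 = -2
  Result is nonzero, so values are not equal
ZF = 0

0


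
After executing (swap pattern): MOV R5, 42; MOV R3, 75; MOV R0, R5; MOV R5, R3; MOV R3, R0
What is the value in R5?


Register state trace (swap pattern):
  MOV R5, 42  → R5 = 42
  MOV R3, 75  → R3 = 75
  MOV R0, R5  → R0 = 42  (save R5)
  MOV R5, R3  → R5 = 75  (R5 gets R3's value)
  MOV R3, R0  → R3 = 42  (R3 gets saved value)
Final: R5 = 75

75


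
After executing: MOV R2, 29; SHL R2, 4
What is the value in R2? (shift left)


Register state trace:
  MOV R2, 29  → R2 = 29
  SHL R2, 4  → R2 = 29 << 4 = 29 * 2^4 = 464
Final: R2 = 464

464


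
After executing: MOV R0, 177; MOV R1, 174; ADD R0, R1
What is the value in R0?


Register state trace:
  MOV R0, 177  → R0 = 177
  MOV R1, 174  → R1 = 174
  ADD R0, R1  → R0 = 177 + 174 = 351
Final: R0 = 351

351


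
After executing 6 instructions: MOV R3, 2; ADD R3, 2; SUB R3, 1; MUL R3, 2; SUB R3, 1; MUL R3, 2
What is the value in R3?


Register state trace:
  MOV R3, 2  → R3 = 2
  ADD R3, 2  → R3 = 2 + 2 = 4
  SUB R3, 1  → R3 = 4 - 1 = 3
  MUL R3, 2  → R3 = 3 * 2 = 6
  SUB R3, 1  → R3 = 6 - 1 = 5
  MUL R3, 2  → R3 = 5 * 2 = 10
Final: R3 = 10

10


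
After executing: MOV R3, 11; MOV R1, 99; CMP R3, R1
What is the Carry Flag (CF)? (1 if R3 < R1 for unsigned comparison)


Register state trace:
  MOV R3, 11  → R3 = 11
  MOV R1, 99  → R1 = 99
  CMP R3, R1  → unsigned 11 - 99: borrow occurs
  11 < 99, so CF = 1
CF = 1

1


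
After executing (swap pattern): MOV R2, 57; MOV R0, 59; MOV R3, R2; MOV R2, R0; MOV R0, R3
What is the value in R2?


Register state trace (swap pattern):
  MOV R2, 57  → R2 = 57
  MOV R0, 59  → R0 = 59
  MOV R3, R2  → R3 = 57  (save R2)
  MOV R2, R0  → R2 = 59  (R2 gets R0's value)
  MOV R0, R3  → R0 = 57  (R0 gets saved value)
Final: R2 = 59

59


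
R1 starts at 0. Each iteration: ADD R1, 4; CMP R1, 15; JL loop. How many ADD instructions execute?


Loop trace (R1 starts at 0, target 15, step 4):
  ADD #1: R1 = 0 + 4 = 4  → 4 < 15, loop
  ADD #2: R1 = 4 + 4 = 8  → 8 < 15, loop
  ADD #3: R1 = 8 + 4 = 12  → 12 < 15, loop
  ADD #4: R1 = 12 + 4 = 16  → 16 >= 15, exit
Total ADD instructions: 4

4


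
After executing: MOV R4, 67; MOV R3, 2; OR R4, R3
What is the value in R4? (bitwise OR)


Register state trace:
  MOV R4, 67  → R4 = 67 (0b01000011)
  MOV R3, 2  → R3 = 2 (0b00000010)
  OR R4, R3   → R4 = 67 OR 2 = 67 (0b01000011)
Final: R4 = 67

67


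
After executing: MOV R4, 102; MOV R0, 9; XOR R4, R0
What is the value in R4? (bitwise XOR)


Register state trace:
  MOV R4, 102  → R4 = 102 (0b01100110)
  MOV R0, 9  → R0 = 9 (0b00001001)
  XOR R4, R0  → R4 = 102 XOR 9 = 111 (0b01101111)
Final: R4 = 111

111


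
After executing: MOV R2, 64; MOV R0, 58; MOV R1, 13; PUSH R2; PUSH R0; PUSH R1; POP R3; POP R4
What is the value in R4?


Stack trace (top is rightmost):
  MOV R2, 64  → R2 = 64
  MOV R0, 58  → R0 = 58
  MOV R1, 13  → R1 = 13
  PUSH R2  → stack: [64]
  PUSH R0  → stack: [64, 58]
  PUSH R1  → stack: [64, 58, 13]
  POP R3  → R3 = 13, stack: [64, 58]
  POP R4  → R4 = 58, stack: [64]
Final: R4 = 58

58


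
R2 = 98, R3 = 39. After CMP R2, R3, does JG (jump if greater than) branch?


Trace:
  R2 = 98, R3 = 39
  CMP R2, R3  → compares 98 vs 39
  JG checks: is 98 greater than 39?
  98 > 39, so condition is true
Branch taken: Yes

Yes


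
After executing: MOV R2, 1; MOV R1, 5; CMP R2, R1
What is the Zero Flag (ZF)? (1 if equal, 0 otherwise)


Register state trace:
  MOV R2, 1  → R2 = 1
  MOV R1, 5  → R1 = 5
  CMP R2, R1  → computes 1 - 5 = -4
  Result is nonzero, so values are not equal
ZF = 0

0


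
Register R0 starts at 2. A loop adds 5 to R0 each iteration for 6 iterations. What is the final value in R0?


Starting value: R0 = 2
  Iter 1: R0 = 2 + 5 = 7
  Iter 2: R0 = 7 + 5 = 12
  Iter 3: R0 = 12 + 5 = 17
  Iter 4: R0 = 17 + 5 = 22
  Iter 5: R0 = 22 + 5 = 27
  Iter 6: R0 = 27 + 5 = 32
Final: R0 = 32

32


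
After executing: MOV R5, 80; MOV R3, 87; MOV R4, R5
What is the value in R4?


Register state trace:
  MOV R5, 80  → R5 = 80
  MOV R3, 87  → R3 = 87
  MOV R4, R5  → R4 = 80
Final: R4 = 80

80


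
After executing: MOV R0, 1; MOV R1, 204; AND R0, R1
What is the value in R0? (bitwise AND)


Register state trace:
  MOV R0, 1  → R0 = 1 (0b00000001)
  MOV R1, 204  → R1 = 204 (0b11001100)
  AND R0, R1  → R0 = 1 AND 204 = 0 (0b00000000)
Final: R0 = 0

0


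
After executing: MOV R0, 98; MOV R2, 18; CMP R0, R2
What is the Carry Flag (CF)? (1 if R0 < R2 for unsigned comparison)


Register state trace:
  MOV R0, 98  → R0 = 98
  MOV R2, 18  → R2 = 18
  CMP R0, R2  → unsigned 98 - 18: no borrow
  98 >= 18, so CF = 0
CF = 0

0


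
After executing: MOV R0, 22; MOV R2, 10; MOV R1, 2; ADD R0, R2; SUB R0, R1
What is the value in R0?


Register state trace:
  MOV R0, 22  → R0 = 22
  MOV R2, 10  → R2 = 10
  MOV R1, 2  → R1 = 2
  ADD R0, R2  → R0 = 22 + 10 = 32
  SUB R0, R1  → R0 = 32 - 2 = 30
Final: R0 = 30

30


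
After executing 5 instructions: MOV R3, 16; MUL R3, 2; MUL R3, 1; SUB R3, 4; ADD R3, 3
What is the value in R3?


Register state trace:
  MOV R3, 16  → R3 = 16
  MUL R3, 2  → R3 = 16 * 2 = 32
  MUL R3, 1  → R3 = 32 * 1 = 32
  SUB R3, 4  → R3 = 32 - 4 = 28
  ADD R3, 3  → R3 = 28 + 3 = 31
Final: R3 = 31

31


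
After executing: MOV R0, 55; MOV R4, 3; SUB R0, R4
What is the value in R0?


Register state trace:
  MOV R0, 55  → R0 = 55
  MOV R4, 3  → R4 = 3
  SUB R0, R4  → R0 = 55 - 3 = 52
Final: R0 = 52

52


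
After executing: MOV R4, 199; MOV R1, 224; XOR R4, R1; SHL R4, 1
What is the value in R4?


Register state trace:
  MOV R4, 199  → R4 = 199 (0b11000111)
  MOV R1, 224  → R1 = 224 (0b11100000)
  XOR R4, R1  → R4 = 199 XOR 224 = 39 (0b00100111)
  SHL R4, 1  → R4 = 39 << 1 = 78
Final: R4 = 78

78


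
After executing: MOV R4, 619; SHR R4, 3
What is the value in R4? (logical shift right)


Register state trace:
  MOV R4, 619  → R4 = 619
  SHR R4, 3  → R4 = 619 >> 3 = 619 // 2^3 = 77
Final: R4 = 77

77


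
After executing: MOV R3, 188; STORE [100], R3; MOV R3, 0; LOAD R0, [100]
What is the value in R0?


Register and memory trace:
  MOV R3, 188  → R3 = 188
  STORE [100], R3  → mem[100] = 188
  MOV R3, 0  → R3 = 0
  LOAD R0, [100]  → R0 = mem[100] = 188
Final: R0 = 188

188


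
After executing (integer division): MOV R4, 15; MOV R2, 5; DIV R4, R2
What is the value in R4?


Register state trace:
  MOV R4, 15  → R4 = 15
  MOV R2, 5  → R2 = 5
  DIV R4, R2  → R4 = 15 // 5 = 3
Final: R4 = 3

3


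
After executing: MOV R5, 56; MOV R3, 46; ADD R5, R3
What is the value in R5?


Register state trace:
  MOV R5, 56  → R5 = 56
  MOV R3, 46  → R3 = 46
  ADD R5, R3  → R5 = 56 + 46 = 102
Final: R5 = 102

102


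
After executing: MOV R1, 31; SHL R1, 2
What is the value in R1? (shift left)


Register state trace:
  MOV R1, 31  → R1 = 31
  SHL R1, 2  → R1 = 31 << 2 = 31 * 2^2 = 124
Final: R1 = 124

124


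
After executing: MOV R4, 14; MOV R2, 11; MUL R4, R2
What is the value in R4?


Register state trace:
  MOV R4, 14  → R4 = 14
  MOV R2, 11  → R2 = 11
  MUL R4, R2  → R4 = 14 * 11 = 154
Final: R4 = 154

154


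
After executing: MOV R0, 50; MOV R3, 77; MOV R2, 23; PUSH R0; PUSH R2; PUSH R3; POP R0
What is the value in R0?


Stack trace (top is rightmost):
  MOV R0, 50  → R0 = 50
  MOV R3, 77  → R3 = 77
  MOV R2, 23  → R2 = 23
  PUSH R0  → stack: [50]
  PUSH R2  → stack: [50, 23]
  PUSH R3  → stack: [50, 23, 77]
  POP R0  → R0 = 77, stack: [50, 23]
Final: R0 = 77

77


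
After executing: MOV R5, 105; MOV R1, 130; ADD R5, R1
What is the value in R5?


Register state trace:
  MOV R5, 105  → R5 = 105
  MOV R1, 130  → R1 = 130
  ADD R5, R1  → R5 = 105 + 130 = 235
Final: R5 = 235

235


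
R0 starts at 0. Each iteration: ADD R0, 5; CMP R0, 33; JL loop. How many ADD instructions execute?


Loop trace (R0 starts at 0, target 33, step 5):
  ADD #1: R0 = 0 + 5 = 5  → 5 < 33, loop
  ADD #2: R0 = 5 + 5 = 10  → 10 < 33, loop
  ADD #3: R0 = 10 + 5 = 15  → 15 < 33, loop
  ADD #4: R0 = 15 + 5 = 20  → 20 < 33, loop
  ADD #5: R0 = 20 + 5 = 25  → 25 < 33, loop
  ADD #6: R0 = 25 + 5 = 30  → 30 < 33, loop
  ADD #7: R0 = 30 + 5 = 35  → 35 >= 33, exit
Total ADD instructions: 7

7


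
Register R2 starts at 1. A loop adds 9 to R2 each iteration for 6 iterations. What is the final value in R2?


Starting value: R2 = 1
  Iter 1: R2 = 1 + 9 = 10
  Iter 2: R2 = 10 + 9 = 19
  Iter 3: R2 = 19 + 9 = 28
  Iter 4: R2 = 28 + 9 = 37
  Iter 5: R2 = 37 + 9 = 46
  Iter 6: R2 = 46 + 9 = 55
Final: R2 = 55

55


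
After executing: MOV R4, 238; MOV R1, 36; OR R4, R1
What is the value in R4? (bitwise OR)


Register state trace:
  MOV R4, 238  → R4 = 238 (0b11101110)
  MOV R1, 36  → R1 = 36 (0b00100100)
  OR R4, R1   → R4 = 238 OR 36 = 238 (0b11101110)
Final: R4 = 238

238


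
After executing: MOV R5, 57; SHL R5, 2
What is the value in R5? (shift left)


Register state trace:
  MOV R5, 57  → R5 = 57
  SHL R5, 2  → R5 = 57 << 2 = 57 * 2^2 = 228
Final: R5 = 228

228


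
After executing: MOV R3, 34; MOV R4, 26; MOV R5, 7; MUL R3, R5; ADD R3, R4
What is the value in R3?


Register state trace:
  MOV R3, 34  → R3 = 34
  MOV R4, 26  → R4 = 26
  MOV R5, 7  → R5 = 7
  MUL R3, R5  → R3 = 34 * 7 = 238
  ADD R3, R4  → R3 = 238 + 26 = 264
Final: R3 = 264

264


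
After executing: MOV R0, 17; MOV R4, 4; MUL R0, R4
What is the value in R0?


Register state trace:
  MOV R0, 17  → R0 = 17
  MOV R4, 4  → R4 = 4
  MUL R0, R4  → R0 = 17 * 4 = 68
Final: R0 = 68

68


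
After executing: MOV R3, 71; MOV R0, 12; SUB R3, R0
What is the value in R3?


Register state trace:
  MOV R3, 71  → R3 = 71
  MOV R0, 12  → R0 = 12
  SUB R3, R0  → R3 = 71 - 12 = 59
Final: R3 = 59

59


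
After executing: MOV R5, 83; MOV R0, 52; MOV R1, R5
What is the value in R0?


Register state trace:
  MOV R5, 83  → R5 = 83
  MOV R0, 52  → R0 = 52
  MOV R1, R5  → R1 = 83
Final: R0 = 52

52


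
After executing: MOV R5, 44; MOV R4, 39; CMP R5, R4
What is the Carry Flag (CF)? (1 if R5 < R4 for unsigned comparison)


Register state trace:
  MOV R5, 44  → R5 = 44
  MOV R4, 39  → R4 = 39
  CMP R5, R4  → unsigned 44 - 39: no borrow
  44 >= 39, so CF = 0
CF = 0

0


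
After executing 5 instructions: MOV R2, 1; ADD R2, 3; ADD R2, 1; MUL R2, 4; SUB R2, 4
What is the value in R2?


Register state trace:
  MOV R2, 1  → R2 = 1
  ADD R2, 3  → R2 = 1 + 3 = 4
  ADD R2, 1  → R2 = 4 + 1 = 5
  MUL R2, 4  → R2 = 5 * 4 = 20
  SUB R2, 4  → R2 = 20 - 4 = 16
Final: R2 = 16

16


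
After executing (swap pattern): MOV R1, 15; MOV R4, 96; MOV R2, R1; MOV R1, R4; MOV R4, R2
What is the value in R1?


Register state trace (swap pattern):
  MOV R1, 15  → R1 = 15
  MOV R4, 96  → R4 = 96
  MOV R2, R1  → R2 = 15  (save R1)
  MOV R1, R4  → R1 = 96  (R1 gets R4's value)
  MOV R4, R2  → R4 = 15  (R4 gets saved value)
Final: R1 = 96

96


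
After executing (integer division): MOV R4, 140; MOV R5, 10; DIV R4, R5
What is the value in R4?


Register state trace:
  MOV R4, 140  → R4 = 140
  MOV R5, 10  → R5 = 10
  DIV R4, R5  → R4 = 140 // 10 = 14
Final: R4 = 14

14


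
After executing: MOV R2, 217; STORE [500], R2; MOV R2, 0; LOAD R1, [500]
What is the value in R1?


Register and memory trace:
  MOV R2, 217  → R2 = 217
  STORE [500], R2  → mem[500] = 217
  MOV R2, 0  → R2 = 0
  LOAD R1, [500]  → R1 = mem[500] = 217
Final: R1 = 217

217


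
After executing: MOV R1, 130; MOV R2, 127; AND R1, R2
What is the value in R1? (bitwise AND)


Register state trace:
  MOV R1, 130  → R1 = 130 (0b10000010)
  MOV R2, 127  → R2 = 127 (0b01111111)
  AND R1, R2  → R1 = 130 AND 127 = 2 (0b00000010)
Final: R1 = 2

2


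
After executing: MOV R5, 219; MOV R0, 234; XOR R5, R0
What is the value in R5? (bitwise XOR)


Register state trace:
  MOV R5, 219  → R5 = 219 (0b11011011)
  MOV R0, 234  → R0 = 234 (0b11101010)
  XOR R5, R0  → R5 = 219 XOR 234 = 49 (0b00110001)
Final: R5 = 49

49


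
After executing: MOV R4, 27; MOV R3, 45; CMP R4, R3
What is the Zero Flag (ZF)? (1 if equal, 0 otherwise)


Register state trace:
  MOV R4, 27  → R4 = 27
  MOV R3, 45  → R3 = 45
  CMP R4, R3  → computes 27 - 45 = -18
  Result is nonzero, so values are not equal
ZF = 0

0


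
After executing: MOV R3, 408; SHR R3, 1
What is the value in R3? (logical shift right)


Register state trace:
  MOV R3, 408  → R3 = 408
  SHR R3, 1  → R3 = 408 >> 1 = 408 // 2^1 = 204
Final: R3 = 204

204


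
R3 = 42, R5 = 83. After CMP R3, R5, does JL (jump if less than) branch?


Trace:
  R3 = 42, R5 = 83
  CMP R3, R5  → compares 42 vs 83
  JL checks: is 42 less than 83?
  42 < 83, so condition is true
Branch taken: Yes

Yes


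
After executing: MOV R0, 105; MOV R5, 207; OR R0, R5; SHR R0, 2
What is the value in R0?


Register state trace:
  MOV R0, 105  → R0 = 105 (0b01101001)
  MOV R5, 207  → R5 = 207 (0b11001111)
  OR R0, R5  → R0 = 105 OR 207 = 239 (0b11101111)
  SHR R0, 2  → R0 = 239 >> 2 = 59
Final: R0 = 59

59
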